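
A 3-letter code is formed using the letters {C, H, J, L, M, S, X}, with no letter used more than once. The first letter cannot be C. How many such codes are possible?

180

The first letter has 7−1 = 6 choices (anything except C).
The remaining 2 letters are filled from the other 6 symbols without repetition: 6 × 5 = 30.
Total: 6 × 30 = 180.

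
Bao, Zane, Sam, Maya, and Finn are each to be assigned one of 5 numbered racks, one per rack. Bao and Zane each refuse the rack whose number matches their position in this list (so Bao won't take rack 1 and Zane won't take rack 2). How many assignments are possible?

78

Let Aᵢ (for i ∈ {1, 2}) be the placements that put person i in their forbidden rack. Any j of these fix j positions, leaving (5−j)! ways to fill the rest, and there are C(2,j) ways to pick which j.
By inclusion–exclusion, the number of valid placements is Σ_{j=0}^{2} (−1)^j C(2,j)·(5−j)!.
Computing: 120 − 48 + 6 = 78.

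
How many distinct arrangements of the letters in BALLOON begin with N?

180

Fix N in the first position and arrange the remaining 6 letters.
Those 6 letters have L appearing twice and O appearing twice, giving (6)!/(2!·2!) = 180.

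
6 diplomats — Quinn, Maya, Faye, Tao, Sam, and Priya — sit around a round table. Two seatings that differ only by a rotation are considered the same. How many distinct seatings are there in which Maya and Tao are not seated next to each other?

All circular seatings of 6 people number (5)! = 120.
Seatings with Maya beside Tao: treat them as a block with 2 internal orders, giving 2 × (4)! = 48.
Subtracting, 120 − 48 = 72.

72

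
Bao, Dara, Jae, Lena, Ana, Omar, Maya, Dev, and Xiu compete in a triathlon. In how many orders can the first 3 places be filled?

There are 9 choices for 1st place, 8 for 2nd, and 7 for 3rd.
That gives 9 × 8 × 7 = 504.

504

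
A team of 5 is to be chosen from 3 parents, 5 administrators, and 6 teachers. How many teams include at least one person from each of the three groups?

1365

Total 5-person selections from all 14: C(14,5) = 2002.
Selections missing a whole group: no parents → C(11,5) = 462; no administrators → C(9,5) = 126; no teachers → C(8,5) = 56.
Add back selections omitting two groups (i.e. drawn from a single group): C(3,5) + C(5,5) + C(6,5) = 7.
By inclusion–exclusion: 2002 − 644 + 7 = 1365.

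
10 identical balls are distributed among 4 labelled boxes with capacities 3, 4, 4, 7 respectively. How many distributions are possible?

89

Without the upper bounds there are C(13,3) = 286 ways to split 10 among 4 boxes.
Subtract solutions that violate a single cap (substitute x_i' = x_i − (cap_i+1)): x_1 ≥ 4 gives C(9,3) = 84; x_2 ≥ 5 gives C(8,3) = 56; x_3 ≥ 5 gives C(8,3) = 56; x_4 ≥ 8 gives C(5,3) = 10. Together 206.
Add back pairs where two caps are both exceeded: 4 + 4 + 0 + 1 + 0 + 0 = 9.
By inclusion–exclusion the count is 286 − 206 + 9 = 89.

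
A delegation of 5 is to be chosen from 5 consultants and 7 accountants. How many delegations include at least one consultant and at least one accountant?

770

Unrestricted: C(12,5) = 792 ways to pick any 5 of the 12.
Subtract selections that omit an entire group: no consultants → C(7,5) = 21; no accountants → C(5,5) = 1.
Both groups omitted at once is impossible, so 792 − 22 = 770.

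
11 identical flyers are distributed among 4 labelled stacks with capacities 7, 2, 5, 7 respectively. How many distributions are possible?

Ignoring the caps, the number of non-negative solutions to x_1+…+x_4 = 11 is C(14,3) = 364.
Subtract solutions that violate a single cap (substitute x_i' = x_i − (cap_i+1)): x_1 ≥ 8 gives C(6,3) = 20; x_2 ≥ 3 gives C(11,3) = 165; x_3 ≥ 6 gives C(8,3) = 56; x_4 ≥ 8 gives C(6,3) = 20. Together 261.
Add back pairs where two caps are both exceeded: 1 + 0 + 0 + 10 + 1 + 0 = 12.
By inclusion–exclusion the count is 364 − 261 + 12 = 115.

115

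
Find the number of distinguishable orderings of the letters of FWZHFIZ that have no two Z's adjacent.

900

Total arrangements of FWZHFIZ: 7!/(2!·2!) = 1260.
Arrangements with the Z's together: treat ZZ as one letter, giving (6)!/(2!) = 360.
Subtracting, 1260 − 360 = 900 arrangements keep the Z's apart.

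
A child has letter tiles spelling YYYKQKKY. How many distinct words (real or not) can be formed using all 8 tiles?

Letter multiplicities in YYYKQKKY: K×3, Q×1, Y×4.
So there are 8! / (4!·3!) = 280 distinguishable arrangements.

280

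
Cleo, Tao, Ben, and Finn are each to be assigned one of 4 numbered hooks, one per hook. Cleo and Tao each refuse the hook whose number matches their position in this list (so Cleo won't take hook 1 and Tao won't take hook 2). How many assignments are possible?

14

Let Aᵢ (for i ∈ {1, 2}) be the placements that put person i in their forbidden hook. Any j of these fix j positions, leaving (4−j)! ways to fill the rest, and there are C(2,j) ways to pick which j.
By inclusion–exclusion, the number of valid placements is Σ_{j=0}^{2} (−1)^j C(2,j)·(4−j)!.
Computing: 24 − 12 + 2 = 14.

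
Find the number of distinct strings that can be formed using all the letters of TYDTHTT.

210

Letter multiplicities in TYDTHTT: D×1, H×1, T×4, Y×1.
So there are 7! / (4!) = 210 distinguishable arrangements.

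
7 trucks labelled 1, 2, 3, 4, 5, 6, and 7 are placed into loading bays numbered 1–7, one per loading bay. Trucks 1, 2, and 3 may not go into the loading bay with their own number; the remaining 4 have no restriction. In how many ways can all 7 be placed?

3216

Let Aᵢ (for i ∈ {1, 2, 3}) be the placements that put truck i in its forbidden loading bay. Any j of these fix j positions, leaving (7−j)! ways to fill the rest, and there are C(3,j) ways to pick which j.
By inclusion–exclusion, the number of valid placements is Σ_{j=0}^{3} (−1)^j C(3,j)·(7−j)!.
Computing: 5040 − 2160 + 360 − 24 = 3216.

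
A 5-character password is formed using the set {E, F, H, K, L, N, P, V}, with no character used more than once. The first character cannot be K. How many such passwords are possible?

The first character has 8−1 = 7 choices (anything except K).
The remaining 4 characters are filled from the other 7 symbols without repetition: 7 × 6 × 5 × 4 = 840.
Total: 7 × 840 = 5880.

5880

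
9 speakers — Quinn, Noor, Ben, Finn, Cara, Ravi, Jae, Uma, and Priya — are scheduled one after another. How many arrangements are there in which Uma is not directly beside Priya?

There are 9! = 362880 arrangements in all. If Uma and Priya are adjacent, merging them into one block gives 2·(8)! = 80640 arrangements.
Complementary counting: 362880 − 80640 = 282240.

282240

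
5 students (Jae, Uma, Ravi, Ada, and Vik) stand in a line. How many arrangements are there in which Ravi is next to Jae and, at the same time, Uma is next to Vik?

24

Treat {Ravi,Jae} as one block (2 orders) and {Uma,Vik} as another (2 orders).
That leaves 3 units to arrange: 2 × 2 × 3! = 4 × 6 = 24.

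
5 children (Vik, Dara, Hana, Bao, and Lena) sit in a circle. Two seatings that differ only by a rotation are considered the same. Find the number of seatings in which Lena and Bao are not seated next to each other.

12

All circular seatings of 5 people number (4)! = 24.
Seatings with Lena beside Bao: treat them as a block with 2 internal orders, giving 2 × (3)! = 12.
Subtracting, 24 − 12 = 12.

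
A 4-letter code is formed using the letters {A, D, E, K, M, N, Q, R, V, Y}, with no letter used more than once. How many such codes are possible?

This is a permutation of 4 out of 10: P(10,4) = 10!/6!.
10 × 9 × 8 × 7 = 5040.

5040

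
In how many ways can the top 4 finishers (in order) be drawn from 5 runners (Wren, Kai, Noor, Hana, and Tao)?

There are 5 choices for 1st place, 4 for 2nd, and so on down to 2 for position 4.
That gives 5 × 4 × 3 × 2 = 120.

120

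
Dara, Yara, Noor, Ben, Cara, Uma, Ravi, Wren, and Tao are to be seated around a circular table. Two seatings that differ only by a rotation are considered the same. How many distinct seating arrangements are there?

Seat Dara anywhere (absorbing the rotational symmetry), then permute the other 8: (8)! = 40320.

40320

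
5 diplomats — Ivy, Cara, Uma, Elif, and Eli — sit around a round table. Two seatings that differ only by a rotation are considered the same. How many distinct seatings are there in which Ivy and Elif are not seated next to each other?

All circular seatings of 5 people number (4)! = 24.
Seatings with Ivy beside Elif: treat them as a block with 2 internal orders, giving 2 × (3)! = 12.
Subtracting, 24 − 12 = 12.

12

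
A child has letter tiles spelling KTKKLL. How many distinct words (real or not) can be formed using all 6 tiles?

60

The 6 letters of KTKKLL have repeats: K appearing 3 times and L appearing twice.
The number of distinct arrangements is 6!/(3!·2!) = 720/12 = 60.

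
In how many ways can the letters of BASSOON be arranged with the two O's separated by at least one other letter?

900

There are 7!/(2!·2!) = 1260 arrangements of BASSOON in total.
Arrangements with the O's together: treat OO as one letter, giving (6)!/(2!) = 360.
Subtracting, 1260 − 360 = 900 arrangements keep the O's apart.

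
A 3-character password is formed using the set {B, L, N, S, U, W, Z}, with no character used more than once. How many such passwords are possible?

210

With no repetition, fill the 3 characters in order: 7 choices, then 6, down to 5.
That product is 7 × 6 × 5 = 210.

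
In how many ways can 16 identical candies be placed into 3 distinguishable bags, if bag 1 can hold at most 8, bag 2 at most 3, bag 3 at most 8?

By stars and bars, unrestricted non-negative solutions to x_1+…+x_3 = 16 number C(16+2,2) = 153.
Subtract solutions that violate a single cap (substitute x_i' = x_i − (cap_i+1)): x_1 ≥ 9 gives C(9,2) = 36; x_2 ≥ 4 gives C(14,2) = 91; x_3 ≥ 9 gives C(9,2) = 36. Together 163.
Add back pairs where two caps are both exceeded: 10 + 0 + 10 = 20.
By inclusion–exclusion the count is 153 − 163 + 20 = 10.

10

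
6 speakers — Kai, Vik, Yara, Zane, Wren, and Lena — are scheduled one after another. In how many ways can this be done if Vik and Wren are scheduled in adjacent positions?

Glue Vik and Wren into one block (2 internal orders), leaving 5 units to arrange in a row.
That gives 2 × 5! = 2 × 120 = 240.

240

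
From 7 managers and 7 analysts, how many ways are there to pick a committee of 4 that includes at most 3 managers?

Split by how many managers are chosen (0 through 3).
Sum: C(7,0)·C(7,4) + C(7,1)·C(7,3) + C(7,2)·C(7,2) + C(7,3)·C(7,1) = 35 + 245 + 441 + 245 = 966.

966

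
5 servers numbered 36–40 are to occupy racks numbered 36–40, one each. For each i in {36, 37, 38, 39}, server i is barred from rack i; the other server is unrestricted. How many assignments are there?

Let Aᵢ (for 36 ≤ i ≤ 39) be the placements that put server i in its forbidden rack. Any j of these fix j positions, leaving (5−j)! ways to fill the rest, and there are C(4,j) ways to pick which j.
By inclusion–exclusion, the number of valid placements is Σ_{j=0}^{4} (−1)^j C(4,j)·(5−j)!.
Computing: 120 − 96 + 36 − 8 + 1 = 53.

53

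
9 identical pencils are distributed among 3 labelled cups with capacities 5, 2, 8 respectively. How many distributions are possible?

17

Ignoring the caps, the number of non-negative solutions to x_1+…+x_3 = 9 is C(11,2) = 55.
Subtract solutions that violate a single cap (substitute x_i' = x_i − (cap_i+1)): x_1 ≥ 6 gives C(5,2) = 10; x_2 ≥ 3 gives C(8,2) = 28; x_3 ≥ 9 gives C(2,2) = 1. Together 39.
Add back pairs where two caps are both exceeded: 1 + 0 + 0 = 1.
By inclusion–exclusion the count is 55 − 39 + 1 = 17.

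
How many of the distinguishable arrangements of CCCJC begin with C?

Fix C in the first position and arrange the remaining 4 letters.
Those 4 letters have C appearing 3 times, giving (4)!/(3!) = 4.

4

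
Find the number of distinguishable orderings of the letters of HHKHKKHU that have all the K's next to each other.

30

Treat the 3 copies of K as a single block. The multiset to arrange is then {KKK, H, H, H, H, U}, 6 items in all.
That gives (6)!/(4!) = 30 arrangements.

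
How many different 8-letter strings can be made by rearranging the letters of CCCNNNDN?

280

CCCNNNDN has 8 letters with C appearing 3 times and N appearing 4 times.
Dividing 8! = 40320 by 4!·3! = 144 for the repeated letters gives 280.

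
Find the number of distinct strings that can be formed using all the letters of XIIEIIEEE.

630

XIIEIIEEE has 9 letters with E appearing 4 times and I appearing 4 times.
So there are 9! / (4!·4!) = 630 distinguishable arrangements.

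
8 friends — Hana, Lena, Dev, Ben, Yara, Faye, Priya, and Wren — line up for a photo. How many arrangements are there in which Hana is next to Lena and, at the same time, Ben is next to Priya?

2880

Treat {Hana,Lena} as one block (2 orders) and {Ben,Priya} as another (2 orders).
That leaves 6 units to arrange: 2 × 2 × 6! = 4 × 720 = 2880.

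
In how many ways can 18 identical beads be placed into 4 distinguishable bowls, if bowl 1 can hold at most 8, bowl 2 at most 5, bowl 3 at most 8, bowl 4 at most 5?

145

By stars and bars, unrestricted non-negative solutions to x_1+…+x_4 = 18 number C(18+3,3) = 1330.
Subtract solutions that violate a single cap (substitute x_i' = x_i − (cap_i+1)): x_1 ≥ 9 gives C(12,3) = 220; x_2 ≥ 6 gives C(15,3) = 455; x_3 ≥ 9 gives C(12,3) = 220; x_4 ≥ 6 gives C(15,3) = 455. Together 1350.
Add back pairs where two caps are both exceeded: 20 + 1 + 20 + 20 + 84 + 20 = 165.
By inclusion–exclusion the count is 1330 − 1350 + 165 = 145.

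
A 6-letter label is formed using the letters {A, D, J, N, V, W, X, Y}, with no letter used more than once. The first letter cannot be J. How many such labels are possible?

The first letter has 8−1 = 7 choices (anything except J).
The remaining 5 letters are filled from the other 7 symbols without repetition: 7 × 6 × 5 × 4 × 3 = 2520.
Total: 7 × 2520 = 17640.

17640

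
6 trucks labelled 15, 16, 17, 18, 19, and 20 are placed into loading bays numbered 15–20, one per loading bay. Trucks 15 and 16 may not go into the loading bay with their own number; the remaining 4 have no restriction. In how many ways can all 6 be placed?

Let Aᵢ (for i ∈ {15, 16}) be the placements that put truck i in its forbidden loading bay. Any j of these fix j positions, leaving (6−j)! ways to fill the rest, and there are C(2,j) ways to pick which j.
By inclusion–exclusion, the number of valid placements is Σ_{j=0}^{2} (−1)^j C(2,j)·(6−j)!.
Computing: 720 − 240 + 24 = 504.

504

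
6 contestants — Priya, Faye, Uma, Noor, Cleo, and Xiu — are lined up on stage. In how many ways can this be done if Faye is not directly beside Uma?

Of the 6! = 720 arrangements, those with Faye and Uma adjacent number 2 × 5! = 240 (treat the pair as a block with 2 internal orders).
Complementary counting: 720 − 240 = 480.

480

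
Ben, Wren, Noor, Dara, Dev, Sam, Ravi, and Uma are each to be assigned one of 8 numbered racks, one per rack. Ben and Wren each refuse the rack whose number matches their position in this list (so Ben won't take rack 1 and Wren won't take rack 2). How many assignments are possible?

Let Aᵢ (for i ∈ {1, 2}) be the placements that put person i in their forbidden rack. Any j of these fix j positions, leaving (8−j)! ways to fill the rest, and there are C(2,j) ways to pick which j.
By inclusion–exclusion, the number of valid placements is Σ_{j=0}^{2} (−1)^j C(2,j)·(8−j)!.
Computing: 40320 − 10080 + 720 = 30960.

30960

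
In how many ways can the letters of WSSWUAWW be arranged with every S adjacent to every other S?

210

Treat the 2 copies of S as a single block. The multiset to arrange is then {SS, A, U, W, W, W, W}, 7 items in all.
That gives (7)!/(4!) = 210 arrangements.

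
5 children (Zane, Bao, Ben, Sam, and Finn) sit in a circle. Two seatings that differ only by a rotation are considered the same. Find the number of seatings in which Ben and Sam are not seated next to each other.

12

All circular seatings of 5 people number (4)! = 24.
Those with Ben next to Sam: fuse the pair into one unit and seat 4 units around a circle — 2·(3)! = 12.
Subtracting, 24 − 12 = 12.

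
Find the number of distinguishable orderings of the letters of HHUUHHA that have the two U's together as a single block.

Treat the 2 copies of U as a single block. The multiset to arrange is then {UU, A, H, H, H, H}, 6 items in all.
That gives (6)!/(4!) = 30 arrangements.

30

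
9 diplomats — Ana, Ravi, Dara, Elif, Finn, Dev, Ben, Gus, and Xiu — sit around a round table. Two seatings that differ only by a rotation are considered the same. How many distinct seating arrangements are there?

Fix one person's seat to break rotational symmetry; the remaining 8 people can be arranged in (8)! = 40320 ways.

40320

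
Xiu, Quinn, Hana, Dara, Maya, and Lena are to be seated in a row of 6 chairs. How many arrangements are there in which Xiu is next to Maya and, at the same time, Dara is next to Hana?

96

Treat {Xiu,Maya} as one block (2 orders) and {Dara,Hana} as another (2 orders).
That leaves 4 units to arrange: 2 × 2 × 4! = 4 × 24 = 96.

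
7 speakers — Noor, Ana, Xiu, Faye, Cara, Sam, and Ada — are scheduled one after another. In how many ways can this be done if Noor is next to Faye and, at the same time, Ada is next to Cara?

Treat {Noor,Faye} as one block (2 orders) and {Ada,Cara} as another (2 orders).
That leaves 5 units to arrange: 2 × 2 × 5! = 4 × 120 = 480.

480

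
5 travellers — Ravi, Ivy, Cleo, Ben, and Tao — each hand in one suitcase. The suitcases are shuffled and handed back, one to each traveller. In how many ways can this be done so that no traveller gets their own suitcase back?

44

Let Aᵢ be the assignments in which traveller i gets their own suitcase. We want the size of the complement of A₁∪…∪A_5.
By inclusion–exclusion this is Σ_{j=0}^{5} (−1)^j C(5,j)·(5−j)!.
Computing: 120 − 120 + 60 − 20 + 5 − 1 = 44.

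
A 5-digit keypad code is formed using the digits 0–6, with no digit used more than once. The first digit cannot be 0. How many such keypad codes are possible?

2160

The first digit has 7−1 = 6 choices (anything except 0).
The remaining 4 digits are filled from the other 6 symbols without repetition: 6 × 5 × 4 × 3 = 360.
Total: 6 × 360 = 2160.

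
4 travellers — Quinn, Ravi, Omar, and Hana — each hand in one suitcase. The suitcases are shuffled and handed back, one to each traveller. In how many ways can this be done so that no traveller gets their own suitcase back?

9

This is the derangement count D_4: permutations of 4 items with no fixed point.
By inclusion–exclusion this is Σ_{j=0}^{4} (−1)^j C(4,j)·(4−j)!.
Computing: 24 − 24 + 12 − 4 + 1 = 9.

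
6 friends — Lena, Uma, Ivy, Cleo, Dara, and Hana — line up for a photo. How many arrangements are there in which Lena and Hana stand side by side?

240

Treat {Lena, Hana} as a single unit. There are 5 units to order, and the pair itself can be ordered 2 ways.
So the count is 2·(5)! = 240.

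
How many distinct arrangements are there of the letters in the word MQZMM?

The 5 letters of MQZMM have repeats: M appearing 3 times.
The number of distinct arrangements is 5!/(3!) = 120/6 = 20.

20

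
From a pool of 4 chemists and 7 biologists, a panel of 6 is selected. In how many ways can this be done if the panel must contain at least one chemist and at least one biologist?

With no constraint there are C(11,6) = 462 possible selections.
Subtract selections that omit an entire group: no chemists → C(7,6) = 7; no biologists → C(4,6) = 0.
Both groups omitted at once is impossible, so 462 − 7 = 455.

455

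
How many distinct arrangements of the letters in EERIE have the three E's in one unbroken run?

6

Treat the 3 copies of E as a single block. The multiset to arrange is then {EEE, I, R}, 3 items in all.
All 3 items are distinct, so there are (3)! = 6 arrangements.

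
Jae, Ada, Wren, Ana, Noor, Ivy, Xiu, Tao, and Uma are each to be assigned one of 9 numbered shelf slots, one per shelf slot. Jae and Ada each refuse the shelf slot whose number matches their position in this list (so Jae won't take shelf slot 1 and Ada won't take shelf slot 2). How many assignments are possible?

Let Aᵢ (for i ∈ {1, 2}) be the placements that put person i in their forbidden shelf slot. Any j of these fix j positions, leaving (9−j)! ways to fill the rest, and there are C(2,j) ways to pick which j.
By inclusion–exclusion, the number of valid placements is Σ_{j=0}^{2} (−1)^j C(2,j)·(9−j)!.
Computing: 362880 − 80640 + 5040 = 287280.

287280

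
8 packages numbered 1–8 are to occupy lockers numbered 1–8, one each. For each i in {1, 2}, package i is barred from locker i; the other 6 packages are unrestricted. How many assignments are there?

30960

Let Aᵢ (for i ∈ {1, 2}) be the placements that put package i in its forbidden locker. Any j of these fix j positions, leaving (8−j)! ways to fill the rest, and there are C(2,j) ways to pick which j.
By inclusion–exclusion, the number of valid placements is Σ_{j=0}^{2} (−1)^j C(2,j)·(8−j)!.
Computing: 40320 − 10080 + 720 = 30960.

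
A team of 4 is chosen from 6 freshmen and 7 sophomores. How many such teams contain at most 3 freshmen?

700

Split by how many freshmen are chosen (0 through 3).
Sum: C(6,0)·C(7,4) + C(6,1)·C(7,3) + C(6,2)·C(7,2) + C(6,3)·C(7,1) = 35 + 210 + 315 + 140 = 700.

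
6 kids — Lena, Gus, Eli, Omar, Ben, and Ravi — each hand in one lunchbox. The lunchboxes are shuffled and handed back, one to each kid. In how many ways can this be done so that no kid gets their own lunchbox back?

265

Count assignments avoiding every fixed point. For any j of the 6 kids fixed to their own lunchbox, the other 6−j can be arranged in (6−j)! ways.
By inclusion–exclusion this is Σ_{j=0}^{6} (−1)^j C(6,j)·(6−j)!.
Computing: 720 − 720 + 360 − 120 + 30 − 6 + 1 = 265.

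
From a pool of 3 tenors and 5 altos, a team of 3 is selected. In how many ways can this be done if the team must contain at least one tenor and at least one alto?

45

Total 3-person selections from all 8: C(8,3) = 56.
Subtract selections that omit an entire group: no tenors → C(5,3) = 10; no altos → C(3,3) = 1.
Both groups omitted at once is impossible, so 56 − 11 = 45.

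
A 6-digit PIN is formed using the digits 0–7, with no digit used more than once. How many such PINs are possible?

20160

Choose and order 6 of the 8 symbols: the first digit has 8 options, the next 7, and so on down to 3.
That product is 8 × 7 × 6 × 5 × 4 × 3 = 20160.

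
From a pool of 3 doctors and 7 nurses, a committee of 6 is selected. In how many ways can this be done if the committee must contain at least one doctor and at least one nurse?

203

With no constraint there are C(10,6) = 210 possible selections.
Subtract selections that omit an entire group: no doctors → C(7,6) = 7; no nurses → C(3,6) = 0.
Both groups omitted at once is impossible, so 210 − 7 = 203.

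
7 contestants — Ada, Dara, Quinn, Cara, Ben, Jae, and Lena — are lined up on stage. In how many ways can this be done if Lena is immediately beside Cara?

1440

Treat {Lena, Cara} as a single unit. There are 6 units to order, and the pair itself can be ordered 2 ways.
So the count is 2·(6)! = 1440.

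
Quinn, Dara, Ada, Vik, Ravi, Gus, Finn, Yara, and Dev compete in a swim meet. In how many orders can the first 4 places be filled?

3024

This is an ordered selection of 4 from 9: P(9,4).
That gives 9 × 8 × 7 × 6 = 3024.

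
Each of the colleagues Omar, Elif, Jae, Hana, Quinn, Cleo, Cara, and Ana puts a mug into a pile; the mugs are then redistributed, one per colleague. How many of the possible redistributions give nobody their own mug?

14833

Let Aᵢ be the assignments in which colleague i gets their own mug. We want the size of the complement of A₁∪…∪A_8.
By inclusion–exclusion this is Σ_{j=0}^{8} (−1)^j C(8,j)·(8−j)!.
Computing: 40320 − 40320 + 20160 − 6720 + 1680 − 336 + 56 − 8 + 1 = 14833.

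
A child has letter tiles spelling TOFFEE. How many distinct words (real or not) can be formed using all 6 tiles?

180

TOFFEE has 6 letters with E appearing twice and F appearing twice.
Dividing 6! = 720 by 2!·2! = 4 for the repeated letters gives 180.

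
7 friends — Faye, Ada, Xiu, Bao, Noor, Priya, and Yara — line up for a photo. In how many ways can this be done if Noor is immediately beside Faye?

Glue Noor and Faye into one block (2 internal orders), leaving 6 units to arrange in a row.
That gives 2 × 6! = 2 × 720 = 1440.

1440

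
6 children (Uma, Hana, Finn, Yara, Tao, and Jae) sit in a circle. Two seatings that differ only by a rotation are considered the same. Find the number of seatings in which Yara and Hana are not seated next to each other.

72

Without the restriction there are (5)! = 120 seatings.
Seatings with Yara beside Hana: treat them as a block with 2 internal orders, giving 2 × (4)! = 48.
Subtracting, 120 − 48 = 72.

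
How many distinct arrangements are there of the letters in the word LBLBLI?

Letter multiplicities in LBLBLI: B×2, I×1, L×3.
The number of distinct arrangements is 6!/(3!·2!) = 720/12 = 60.

60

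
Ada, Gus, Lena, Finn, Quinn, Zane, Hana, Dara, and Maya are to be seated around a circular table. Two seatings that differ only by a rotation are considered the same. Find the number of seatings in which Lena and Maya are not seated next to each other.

30240

Without the restriction there are (8)! = 40320 seatings.
Seatings with Lena beside Maya: treat them as a block with 2 internal orders, giving 2 × (7)! = 10080.
Subtracting, 40320 − 10080 = 30240.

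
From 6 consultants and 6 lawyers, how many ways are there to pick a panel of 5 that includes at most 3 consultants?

696

Split by how many consultants are chosen (0 through 3).
Sum: C(6,0)·C(6,5) + C(6,1)·C(6,4) + C(6,2)·C(6,3) + C(6,3)·C(6,2) = 6 + 90 + 300 + 300 = 696.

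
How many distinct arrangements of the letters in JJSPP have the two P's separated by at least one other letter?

There are 5!/(2!·2!) = 30 arrangements of JJSPP in total.
If the two P's are adjacent, glue them into one block, leaving 4 items to arrange: (4)!/(2!) = 12 ways.
Hence 30 − 12 = 18.

18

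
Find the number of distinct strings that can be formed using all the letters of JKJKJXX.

210

Letter multiplicities in JKJKJXX: J×3, K×2, X×2.
So there are 7! / (3!·2!·2!) = 210 distinguishable arrangements.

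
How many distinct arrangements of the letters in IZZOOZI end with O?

60

Fix O in the last position and arrange the remaining 6 letters.
Those 6 letters have I appearing twice and Z appearing 3 times, giving (6)!/(3!·2!) = 60.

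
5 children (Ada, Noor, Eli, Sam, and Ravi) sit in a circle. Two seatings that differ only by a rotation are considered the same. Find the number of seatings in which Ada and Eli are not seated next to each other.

12

Without the restriction there are (4)! = 24 seatings.
Those with Ada next to Eli: fuse the pair into one unit and seat 4 units around a circle — 2·(3)! = 12.
Subtracting, 24 − 12 = 12.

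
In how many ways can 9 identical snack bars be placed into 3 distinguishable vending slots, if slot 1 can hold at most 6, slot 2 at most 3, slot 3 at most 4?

14

By stars and bars, unrestricted non-negative solutions to x_1+…+x_3 = 9 number C(9+2,2) = 55.
Subtract solutions that violate a single cap (substitute x_i' = x_i − (cap_i+1)): x_1 ≥ 7 gives C(4,2) = 6; x_2 ≥ 4 gives C(7,2) = 21; x_3 ≥ 5 gives C(6,2) = 15. Together 42.
Add back pairs where two caps are both exceeded: 0 + 0 + 1 = 1.
By inclusion–exclusion the count is 55 − 42 + 1 = 14.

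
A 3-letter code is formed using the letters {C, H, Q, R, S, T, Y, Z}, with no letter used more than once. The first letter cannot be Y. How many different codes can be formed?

The first letter has 8−1 = 7 choices (anything except Y).
The remaining 2 letters are filled from the other 7 symbols without repetition: 7 × 6 = 42.
Total: 7 × 42 = 294.

294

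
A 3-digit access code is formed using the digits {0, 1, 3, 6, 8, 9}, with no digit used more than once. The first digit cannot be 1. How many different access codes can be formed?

100

The first digit has 6−1 = 5 choices (anything except 1).
The remaining 2 digits are filled from the other 5 symbols without repetition: 5 × 4 = 20.
Total: 5 × 20 = 100.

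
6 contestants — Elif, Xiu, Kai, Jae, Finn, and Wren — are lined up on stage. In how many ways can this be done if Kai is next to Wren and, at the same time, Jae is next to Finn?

Treat {Kai,Wren} as one block (2 orders) and {Jae,Finn} as another (2 orders).
That leaves 4 units to arrange: 2 × 2 × 4! = 4 × 24 = 96.

96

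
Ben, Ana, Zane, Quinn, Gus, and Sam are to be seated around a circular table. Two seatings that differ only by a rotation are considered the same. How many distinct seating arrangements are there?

120

Fix one person's seat to break rotational symmetry; the remaining 5 people can be arranged in (5)! = 120 ways.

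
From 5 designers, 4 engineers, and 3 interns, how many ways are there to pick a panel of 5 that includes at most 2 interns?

Split by how many interns are chosen (0 through 2).
Sum: C(3,0)·C(9,5) + C(3,1)·C(9,4) + C(3,2)·C(9,3) = 126 + 378 + 252 = 756.

756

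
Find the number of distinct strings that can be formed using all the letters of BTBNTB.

60

Letter multiplicities in BTBNTB: B×3, N×1, T×2.
So there are 6! / (3!·2!) = 60 distinguishable arrangements.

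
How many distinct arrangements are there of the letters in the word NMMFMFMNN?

NMMFMFMNN has 9 letters with F appearing twice, M appearing 4 times, and N appearing 3 times.
So there are 9! / (4!·3!·2!) = 1260 distinguishable arrangements.

1260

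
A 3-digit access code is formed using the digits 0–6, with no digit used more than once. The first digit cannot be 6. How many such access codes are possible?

180

The first digit has 7−1 = 6 choices (anything except 6).
The remaining 2 digits are filled from the other 6 symbols without repetition: 6 × 5 = 30.
Total: 6 × 30 = 180.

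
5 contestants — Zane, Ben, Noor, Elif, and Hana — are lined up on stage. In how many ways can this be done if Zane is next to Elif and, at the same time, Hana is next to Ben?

24

Treat {Zane,Elif} as one block (2 orders) and {Hana,Ben} as another (2 orders).
That leaves 3 units to arrange: 2 × 2 × 3! = 4 × 6 = 24.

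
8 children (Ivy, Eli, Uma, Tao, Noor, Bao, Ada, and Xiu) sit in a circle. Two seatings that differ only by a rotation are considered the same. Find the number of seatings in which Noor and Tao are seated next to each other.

1440

Treat {Noor, Tao} as one unit (2 internal orders) and seat the resulting 7 units around the table: (6)! circular arrangements.
So 2 × (6)! = 2 × 720 = 1440.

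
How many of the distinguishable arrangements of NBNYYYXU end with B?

420

Fix B in the last position and arrange the remaining 7 letters.
Those 7 letters have N appearing twice and Y appearing 3 times, giving (7)!/(3!·2!) = 420.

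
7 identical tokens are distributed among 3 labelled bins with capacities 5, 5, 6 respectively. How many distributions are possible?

29

Without the upper bounds there are C(9,2) = 36 ways to split 7 among 3 bins.
Subtract solutions that violate a single cap (substitute x_i' = x_i − (cap_i+1)): x_1 ≥ 6 gives C(3,2) = 3; x_2 ≥ 6 gives C(3,2) = 3; x_3 ≥ 7 gives C(2,2) = 1. Together 7.
No two caps can be exceeded simultaneously, so the pair terms are all 0.
By inclusion–exclusion the count is 36 − 7 + 0 = 29.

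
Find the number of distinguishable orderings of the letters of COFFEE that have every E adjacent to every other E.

Treat the 2 copies of E as a single block. The multiset to arrange is then {EE, C, F, F, O}, 5 items in all.
That gives (5)!/(2!) = 60 arrangements.

60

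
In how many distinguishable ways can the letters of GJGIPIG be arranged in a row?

GJGIPIG has 7 letters with G appearing 3 times and I appearing twice.
The number of distinct arrangements is 7!/(3!·2!) = 5040/12 = 420.

420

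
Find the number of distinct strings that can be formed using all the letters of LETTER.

Letter multiplicities in LETTER: E×2, L×1, R×1, T×2.
So there are 6! / (2!·2!) = 180 distinguishable arrangements.

180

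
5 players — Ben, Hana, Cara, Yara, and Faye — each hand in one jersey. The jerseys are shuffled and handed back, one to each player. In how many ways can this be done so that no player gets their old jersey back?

44

Let Aᵢ be the assignments in which player i gets their old jersey. We want the size of the complement of A₁∪…∪A_5.
By inclusion–exclusion this is Σ_{j=0}^{5} (−1)^j C(5,j)·(5−j)!.
Computing: 120 − 120 + 60 − 20 + 5 − 1 = 44.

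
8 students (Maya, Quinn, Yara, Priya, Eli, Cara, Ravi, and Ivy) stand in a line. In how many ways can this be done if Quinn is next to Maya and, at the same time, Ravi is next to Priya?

2880

Treat {Quinn,Maya} as one block (2 orders) and {Ravi,Priya} as another (2 orders).
That leaves 6 units to arrange: 2 × 2 × 6! = 4 × 720 = 2880.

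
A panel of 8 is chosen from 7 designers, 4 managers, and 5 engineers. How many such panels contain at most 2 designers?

2025

Split by how many designers are chosen (0 through 2).
Sum: C(7,0)·C(9,8) + C(7,1)·C(9,7) + C(7,2)·C(9,6) = 9 + 252 + 1764 = 2025.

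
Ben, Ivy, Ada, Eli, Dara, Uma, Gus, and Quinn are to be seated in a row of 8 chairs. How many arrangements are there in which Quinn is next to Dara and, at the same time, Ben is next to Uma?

Treat {Quinn,Dara} as one block (2 orders) and {Ben,Uma} as another (2 orders).
That leaves 6 units to arrange: 2 × 2 × 6! = 4 × 720 = 2880.

2880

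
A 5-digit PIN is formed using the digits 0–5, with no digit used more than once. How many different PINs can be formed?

720

With no repetition, fill the 5 digits in order: 6 choices, then 5, down to 2.
That product is 6 × 5 × 4 × 3 × 2 = 720.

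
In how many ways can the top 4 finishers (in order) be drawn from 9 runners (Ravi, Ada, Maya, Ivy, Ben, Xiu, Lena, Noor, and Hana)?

This is an ordered selection of 4 from 9: P(9,4).
That gives 9 × 8 × 7 × 6 = 3024.

3024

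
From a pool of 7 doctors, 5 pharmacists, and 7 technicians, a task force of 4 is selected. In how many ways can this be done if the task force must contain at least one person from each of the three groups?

1960

Total 4-person selections from all 19: C(19,4) = 3876.
Selections missing a whole group: no doctors → C(12,4) = 495; no pharmacists → C(14,4) = 1001; no technicians → C(12,4) = 495.
Add back selections omitting two groups (i.e. drawn from a single group): C(7,4) + C(5,4) + C(7,4) = 75.
By inclusion–exclusion: 3876 − 1991 + 75 = 1960.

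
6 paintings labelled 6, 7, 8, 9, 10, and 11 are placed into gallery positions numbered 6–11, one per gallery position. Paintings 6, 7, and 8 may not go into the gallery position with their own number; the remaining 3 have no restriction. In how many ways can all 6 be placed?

Let Aᵢ (for i ∈ {6, 7, 8}) be the placements that put painting i in its forbidden gallery position. Any j of these fix j positions, leaving (6−j)! ways to fill the rest, and there are C(3,j) ways to pick which j.
By inclusion–exclusion, the number of valid placements is Σ_{j=0}^{3} (−1)^j C(3,j)·(6−j)!.
Computing: 720 − 360 + 72 − 6 = 426.

426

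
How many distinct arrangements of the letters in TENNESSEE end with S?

With the last slot taken by S, it remains to arrange the other 8 letters (TENNESEE).
Those 8 letters have E appearing 4 times and N appearing twice, giving (8)!/(4!·2!) = 840.

840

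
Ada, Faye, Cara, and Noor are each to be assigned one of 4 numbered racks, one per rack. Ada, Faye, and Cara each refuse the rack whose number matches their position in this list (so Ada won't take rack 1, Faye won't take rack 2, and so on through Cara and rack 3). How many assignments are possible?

Let Aᵢ (for i ∈ {1, 2, 3}) be the placements that put person i in their forbidden rack. Any j of these fix j positions, leaving (4−j)! ways to fill the rest, and there are C(3,j) ways to pick which j.
By inclusion–exclusion, the number of valid placements is Σ_{j=0}^{3} (−1)^j C(3,j)·(4−j)!.
Computing: 24 − 18 + 6 − 1 = 11.

11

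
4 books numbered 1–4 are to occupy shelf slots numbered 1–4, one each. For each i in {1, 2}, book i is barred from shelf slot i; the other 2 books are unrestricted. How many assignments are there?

Let Aᵢ (for i ∈ {1, 2}) be the placements that put book i in its forbidden shelf slot. Any j of these fix j positions, leaving (4−j)! ways to fill the rest, and there are C(2,j) ways to pick which j.
By inclusion–exclusion, the number of valid placements is Σ_{j=0}^{2} (−1)^j C(2,j)·(4−j)!.
Computing: 24 − 12 + 2 = 14.

14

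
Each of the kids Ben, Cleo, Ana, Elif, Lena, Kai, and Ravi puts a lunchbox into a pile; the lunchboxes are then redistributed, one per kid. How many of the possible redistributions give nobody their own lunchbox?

This is the derangement count D_7: permutations of 7 items with no fixed point.
By inclusion–exclusion this is Σ_{j=0}^{7} (−1)^j C(7,j)·(7−j)!.
Computing: 5040 − 5040 + 2520 − 840 + 210 − 42 + 7 − 1 = 1854.

1854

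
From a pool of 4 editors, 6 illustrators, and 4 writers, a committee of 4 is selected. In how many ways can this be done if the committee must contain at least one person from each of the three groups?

528

Total 4-person selections from all 14: C(14,4) = 1001.
Subtract selections that omit an entire group: no editors → C(10,4) = 210; no illustrators → C(8,4) = 70; no writers → C(10,4) = 210.
Add back selections omitting two groups (i.e. drawn from a single group): C(4,4) + C(6,4) + C(4,4) = 17.
By inclusion–exclusion: 1001 − 490 + 17 = 528.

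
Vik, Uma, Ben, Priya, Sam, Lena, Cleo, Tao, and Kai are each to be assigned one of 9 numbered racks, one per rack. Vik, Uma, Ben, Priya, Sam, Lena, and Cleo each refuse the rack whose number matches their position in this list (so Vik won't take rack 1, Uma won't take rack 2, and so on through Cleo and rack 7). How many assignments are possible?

Let Aᵢ (for 1 ≤ i ≤ 7) be the placements that put person i in their forbidden rack. Any j of these fix j positions, leaving (9−j)! ways to fill the rest, and there are C(7,j) ways to pick which j.
By inclusion–exclusion, the number of valid placements is Σ_{j=0}^{7} (−1)^j C(7,j)·(9−j)!.
Computing: 362880 − 282240 + 105840 − 25200 + 4200 − 504 + 42 − 2 = 165016.

165016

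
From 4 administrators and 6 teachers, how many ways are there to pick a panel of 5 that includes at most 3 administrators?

246

Split by how many administrators are chosen (0 through 3).
Sum: C(4,0)·C(6,5) + C(4,1)·C(6,4) + C(4,2)·C(6,3) + C(4,3)·C(6,2) = 6 + 60 + 120 + 60 = 246.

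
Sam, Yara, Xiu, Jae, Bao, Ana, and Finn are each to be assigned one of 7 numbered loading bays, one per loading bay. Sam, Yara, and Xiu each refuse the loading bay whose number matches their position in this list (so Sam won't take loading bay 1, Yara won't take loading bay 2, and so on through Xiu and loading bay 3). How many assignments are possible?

3216

Let Aᵢ (for i ∈ {1, 2, 3}) be the placements that put person i in their forbidden loading bay. Any j of these fix j positions, leaving (7−j)! ways to fill the rest, and there are C(3,j) ways to pick which j.
By inclusion–exclusion, the number of valid placements is Σ_{j=0}^{3} (−1)^j C(3,j)·(7−j)!.
Computing: 5040 − 2160 + 360 − 24 = 3216.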